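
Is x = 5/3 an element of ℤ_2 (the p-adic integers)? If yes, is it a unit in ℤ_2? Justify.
x ∈ ℤ_2^× (unit); v_2(x) = 0

ℤ_2 = {x ∈ ℚ_2 : v_2(x) ≥ 0} and ℤ_2^× = {x ∈ ℤ_2 : v_2(x) = 0}. Here v_2(5/3) = v_2(num) − v_2(den) = 0; compare against these criteria.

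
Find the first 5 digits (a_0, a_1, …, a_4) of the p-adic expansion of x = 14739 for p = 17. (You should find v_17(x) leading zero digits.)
(a_0, …, a_4) = (0, 0, 0, 3, 0)

v_17(14739) = 3, so a_0 = ... = a_2 = 0. Factor out: x = 17^3 · u with u = 3 a unit in ℤ_17. Expand u iteratively via a_{v+i} = u_i mod 17, u_{i+1} = (u_i − a_{v+i})/17:
  u_0 = 3;  a_3 = 3;  u_1 = (u_0 − 3)/17 = 0
  u_1 = 0;  a_4 = 0;  u_2 = (u_1 − 0)/17 = 0
Digits: (0, 0, 0, 3, 0).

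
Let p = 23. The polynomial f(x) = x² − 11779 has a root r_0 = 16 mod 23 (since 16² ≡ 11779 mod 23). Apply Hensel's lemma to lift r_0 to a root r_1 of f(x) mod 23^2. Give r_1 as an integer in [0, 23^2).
r_1 = 62 (mod 529)

Hensel's recurrence: r_{i+1} = r_i − f(r_i)·(f′(r_i))^{-1} mod 23^{i+2}, with f′(x) = 2x. Iterate:
  r_0 = 16 (mod 23)
  r_1 = 62 (mod 529)
Final: r_1 = 62, and one checks f(r_1) ≡ 0 mod 23^2.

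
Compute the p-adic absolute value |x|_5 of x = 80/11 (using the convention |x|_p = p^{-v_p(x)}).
|80/11|_5 = 1/5

Step 1 — compute v_5(x) by factoring powers of 5 out of the numerator and denominator: v_5(80/11) = 1. Step 2 — apply |x|_p = p^{-v_p(x)} = 5^{-1} = 1/5.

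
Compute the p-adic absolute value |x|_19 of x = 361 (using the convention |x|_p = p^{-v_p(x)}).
|361|_19 = 1/361

Step 1 — compute v_19(x) by factoring powers of 19 out of the numerator and denominator: v_19(361) = 2. Step 2 — apply |x|_p = p^{-v_p(x)} = 19^{-2} = 1/361.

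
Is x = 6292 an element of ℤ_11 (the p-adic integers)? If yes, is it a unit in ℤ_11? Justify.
x ∈ ℤ_11 but not a unit; v_11(x) = 2 > 0

ℤ_11 = {x ∈ ℚ_11 : v_11(x) ≥ 0} and ℤ_11^× = {x ∈ ℤ_11 : v_11(x) = 0}. Here v_11(6292) = v_11(num) − v_11(den) = 2; compare against these criteria.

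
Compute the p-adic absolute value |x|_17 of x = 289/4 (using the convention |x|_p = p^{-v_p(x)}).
|289/4|_17 = 1/289

Step 1 — compute v_17(x) by factoring powers of 17 out of the numerator and denominator: v_17(289/4) = 2. Step 2 — apply |x|_p = p^{-v_p(x)} = 17^{-2} = 1/289.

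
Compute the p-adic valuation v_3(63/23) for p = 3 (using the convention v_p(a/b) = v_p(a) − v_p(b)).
v_3(63/23) = 2

Factor powers of 3 from the numerator and denominator of the reduced fraction: 63 = 3^2 · 7 and 23 = 3^0 · 23. Apply v_p(a/b) = v_p(a) − v_p(b): v_3(63/23) = 2 − 0 = 2.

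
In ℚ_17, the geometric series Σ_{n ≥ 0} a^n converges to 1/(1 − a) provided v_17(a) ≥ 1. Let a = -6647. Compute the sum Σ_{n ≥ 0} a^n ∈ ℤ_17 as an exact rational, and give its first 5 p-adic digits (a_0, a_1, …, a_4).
Σ a^n = 1/(1 − a) = 1/6648;  first 5 digits = (1, 0, 11, 15, 1)

v_17(a) = 2 ≥ 1, so the series converges in ℤ_17 to 1/(1 − a) = 1/(1 − (-6647)) = 1/6648. Expand this rational in ℤ_17: compute digits iteratively via d_i = x_i mod 17, x_{i+1} = (x_i − d_i)/17. The first 5 digits are (1, 0, 11, 15, 1).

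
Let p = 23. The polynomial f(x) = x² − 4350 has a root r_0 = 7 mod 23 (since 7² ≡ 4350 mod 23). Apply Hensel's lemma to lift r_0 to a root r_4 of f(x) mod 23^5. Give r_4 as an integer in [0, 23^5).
r_4 = 2748507 (mod 6436343)

Hensel's recurrence: r_{i+1} = r_i − f(r_i)·(f′(r_i))^{-1} mod 23^{i+2}, with f′(x) = 2x. Iterate:
  r_0 = 7 (mod 23)
  r_1 = 352 (mod 529)
  r_2 = 10932 (mod 12167)
  r_3 = 229938 (mod 279841)
  r_4 = 2748507 (mod 6436343)
Final: r_4 = 2748507, and one checks f(r_4) ≡ 0 mod 23^5.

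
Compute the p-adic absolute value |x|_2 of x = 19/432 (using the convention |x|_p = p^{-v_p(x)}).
|19/432|_2 = 16

Step 1 — compute v_2(x) by factoring powers of 2 out of the numerator and denominator: v_2(19/432) = -4. Step 2 — apply |x|_p = p^{-v_p(x)} = 2^{4} = 16.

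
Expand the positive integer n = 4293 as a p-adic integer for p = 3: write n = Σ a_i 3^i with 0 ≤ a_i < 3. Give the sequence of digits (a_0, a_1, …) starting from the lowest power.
(a_0, a_1, …) = (0, 0, 0, 0, 2, 2, 2, 1)

Repeated division by 3 gives the digits low-to-high: 4293 = 2·3^4 + 2·3^5 + 2·3^6 + 1·3^7. Digit sequence: (0, 0, 0, 0, 2, 2, 2, 1).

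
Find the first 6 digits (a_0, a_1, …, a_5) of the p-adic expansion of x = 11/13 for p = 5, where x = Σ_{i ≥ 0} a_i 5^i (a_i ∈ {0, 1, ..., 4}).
(a_0, …, a_5) = (2, 4, 3, 0, 1, 4)

v_5(11/13) = 0 (numerator and denominator both coprime to 5), so x ∈ ℤ_5^×. Compute digits iteratively via a_i = x_i mod 5, x_{i+1} = (x_i − a_i)/5, with x_0 = x:
  x_0 = 11/13;  a_0 = 2;  x_1 = (x_0 − 2)/5 = -3/13
  x_1 = -3/13;  a_1 = 4;  x_2 = (x_1 − 4)/5 = -11/13
  x_2 = -11/13;  a_2 = 3;  x_3 = (x_2 − 3)/5 = -10/13
  x_3 = -10/13;  a_3 = 0;  x_4 = (x_3 − 0)/5 = -2/13
  x_4 = -2/13;  a_4 = 1;  x_5 = (x_4 − 1)/5 = -3/13
  x_5 = -3/13;  a_5 = 4;  x_6 = (x_5 − 4)/5 = -11/13
Digits: (2, 4, 3, 0, 1, 4).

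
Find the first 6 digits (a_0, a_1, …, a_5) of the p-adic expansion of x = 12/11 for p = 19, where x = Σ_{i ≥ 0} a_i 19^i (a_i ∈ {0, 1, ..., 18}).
(a_0, …, a_5) = (8, 10, 15, 13, 1, 12)

v_19(12/11) = 0 (numerator and denominator both coprime to 19), so x ∈ ℤ_19^×. Compute digits iteratively via a_i = x_i mod 19, x_{i+1} = (x_i − a_i)/19, with x_0 = x:
  x_0 = 12/11;  a_0 = 8;  x_1 = (x_0 − 8)/19 = -4/11
  x_1 = -4/11;  a_1 = 10;  x_2 = (x_1 − 10)/19 = -6/11
  x_2 = -6/11;  a_2 = 15;  x_3 = (x_2 − 15)/19 = -9/11
  x_3 = -9/11;  a_3 = 13;  x_4 = (x_3 − 13)/19 = -8/11
  x_4 = -8/11;  a_4 = 1;  x_5 = (x_4 − 1)/19 = -1/11
  x_5 = -1/11;  a_5 = 12;  x_6 = (x_5 − 12)/19 = -7/11
Digits: (8, 10, 15, 13, 1, 12).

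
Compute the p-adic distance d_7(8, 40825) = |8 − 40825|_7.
d_7(8, 40825) = 1/2401

Step 1 — x − y = 8 − 40825 = -40817. Step 2 — v_7(-40817) = 4 (factor: -40817 = −(7^4 · 17); the sign does not affect v_p). Step 3 — |x − y|_7 = 7^{-4} = 1/2401.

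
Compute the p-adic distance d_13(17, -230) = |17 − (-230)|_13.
d_13(17, -230) = 1/13

Step 1 — x − y = 17 − (-230) = 247. Step 2 — v_13(247) = 1 (factor: 247 = (13^1 · 19); the sign does not affect v_p). Step 3 — |x − y|_13 = 13^{-1} = 1/13.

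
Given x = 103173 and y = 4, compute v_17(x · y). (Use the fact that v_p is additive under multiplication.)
v_17(412692) = 3

v_p(x) = 3 (factor: 103173 = 17^3 · 21); v_p(y) = 0 (factor: 4 = 17^0 · 4). Additivity: v_p(xy) = v_p(x) + v_p(y) = 3 + 0 = 3. (Direct check: xy = 412692 = 17^3 · (84).)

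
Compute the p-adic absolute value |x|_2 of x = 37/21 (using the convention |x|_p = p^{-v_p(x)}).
|37/21|_2 = 1

Step 1 — compute v_2(x) by factoring powers of 2 out of the numerator and denominator: v_2(37/21) = 0. Step 2 — apply |x|_p = p^{-v_p(x)} = 2^{0} = 1.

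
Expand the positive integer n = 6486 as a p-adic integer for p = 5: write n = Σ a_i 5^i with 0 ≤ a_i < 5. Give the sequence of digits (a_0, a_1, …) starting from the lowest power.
(a_0, a_1, …) = (1, 2, 4, 1, 0, 2)

Repeated division by 5 gives the digits low-to-high: 6486 = 1 + 2·5^1 + 4·5^2 + 1·5^3 + 2·5^5. Digit sequence: (1, 2, 4, 1, 0, 2).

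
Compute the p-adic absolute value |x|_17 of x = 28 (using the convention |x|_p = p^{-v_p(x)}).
|28|_17 = 1

Step 1 — compute v_17(x) by factoring powers of 17 out of the numerator and denominator: v_17(28) = 0. Step 2 — apply |x|_p = p^{-v_p(x)} = 17^{0} = 1.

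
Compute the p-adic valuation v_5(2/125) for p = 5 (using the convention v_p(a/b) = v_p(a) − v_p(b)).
v_5(2/125) = -3

Factor powers of 5 from the numerator and denominator of the reduced fraction: 2 = 5^0 · 2 and 125 = 5^3 · 1. Apply v_p(a/b) = v_p(a) − v_p(b): v_5(2/125) = 0 − 3 = -3.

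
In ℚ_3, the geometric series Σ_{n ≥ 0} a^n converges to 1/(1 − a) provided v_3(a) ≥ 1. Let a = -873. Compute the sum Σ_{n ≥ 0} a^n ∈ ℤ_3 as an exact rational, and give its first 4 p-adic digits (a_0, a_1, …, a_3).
Σ a^n = 1/(1 − a) = 1/874;  first 4 digits = (1, 0, 2, 0)

v_3(a) = 2 ≥ 1, so the series converges in ℤ_3 to 1/(1 − a) = 1/(1 − (-873)) = 1/874. Expand this rational in ℤ_3: compute digits iteratively via d_i = x_i mod 3, x_{i+1} = (x_i − d_i)/3. The first 4 digits are (1, 0, 2, 0).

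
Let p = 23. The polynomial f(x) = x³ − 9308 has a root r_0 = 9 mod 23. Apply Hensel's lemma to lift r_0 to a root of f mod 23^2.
r_1 = 262 (mod 529)

Hensel: r_{i+1} = r_i − f(r_i)/f′(r_i) mod 23^{i+2}, where f′(x) = 3x². Iterate:
  r_0 = 9 (mod 23)
  r_1 = 262 (mod 529)
Final: r = 262 with f(r) ≡ 0 mod 23^2.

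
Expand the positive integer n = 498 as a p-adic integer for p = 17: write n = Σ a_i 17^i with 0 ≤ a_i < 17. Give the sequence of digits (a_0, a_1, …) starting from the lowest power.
(a_0, a_1, …) = (5, 12, 1)

Repeated division by 17 gives the digits low-to-high: 498 = 5 + 12·17^1 + 1·17^2. Digit sequence: (5, 12, 1).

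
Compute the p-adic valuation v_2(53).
v_2(53) = 0

v_2(n) is the largest exponent k such that 2^k divides n. Factor out: 53 = 2^0 · 53. (Sign doesn't affect v_p.) So v_2(53) = 0.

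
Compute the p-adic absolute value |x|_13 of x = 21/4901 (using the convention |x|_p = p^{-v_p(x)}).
|21/4901|_13 = 169

Step 1 — compute v_13(x) by factoring powers of 13 out of the numerator and denominator: v_13(21/4901) = -2. Step 2 — apply |x|_p = p^{-v_p(x)} = 13^{2} = 169.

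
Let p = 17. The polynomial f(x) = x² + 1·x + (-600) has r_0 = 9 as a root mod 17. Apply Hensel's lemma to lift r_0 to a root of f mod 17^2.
r_1 = 264 (mod 289)

Hensel: r_{i+1} = r_i − f(r_i)·(f′(r_i))^{-1} mod 17^{i+2}, f′(x) = 2x + 1. Iterate:
  r_0 = 9 (mod 17)
  r_1 = 264 (mod 289)
Final: r = 264 satisfies f(r) ≡ 0 mod 17^2.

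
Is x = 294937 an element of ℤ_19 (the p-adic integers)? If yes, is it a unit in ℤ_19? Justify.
x ∈ ℤ_19 but not a unit; v_19(x) = 3 > 0

ℤ_19 = {x ∈ ℚ_19 : v_19(x) ≥ 0} and ℤ_19^× = {x ∈ ℤ_19 : v_19(x) = 0}. Here v_19(294937) = v_19(num) − v_19(den) = 3; compare against these criteria.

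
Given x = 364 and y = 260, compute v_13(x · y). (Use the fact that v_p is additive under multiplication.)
v_13(94640) = 2

v_p(x) = 1 (factor: 364 = 13^1 · 28); v_p(y) = 1 (factor: 260 = 13^1 · 20). Additivity: v_p(xy) = v_p(x) + v_p(y) = 1 + 1 = 2. (Direct check: xy = 94640 = 13^2 · (560).)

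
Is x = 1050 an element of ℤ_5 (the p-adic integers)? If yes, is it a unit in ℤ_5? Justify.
x ∈ ℤ_5 but not a unit; v_5(x) = 2 > 0

ℤ_5 = {x ∈ ℚ_5 : v_5(x) ≥ 0} and ℤ_5^× = {x ∈ ℤ_5 : v_5(x) = 0}. Here v_5(1050) = v_5(num) − v_5(den) = 2; compare against these criteria.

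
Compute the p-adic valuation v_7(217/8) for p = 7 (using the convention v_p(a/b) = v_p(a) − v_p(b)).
v_7(217/8) = 1

Factor powers of 7 from the numerator and denominator of the reduced fraction: 217 = 7^1 · 31 and 8 = 7^0 · 8. Apply v_p(a/b) = v_p(a) − v_p(b): v_7(217/8) = 1 − 0 = 1.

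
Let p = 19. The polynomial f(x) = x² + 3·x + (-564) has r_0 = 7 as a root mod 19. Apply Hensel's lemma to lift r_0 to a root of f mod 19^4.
r_3 = 117085 (mod 130321)

Hensel: r_{i+1} = r_i − f(r_i)·(f′(r_i))^{-1} mod 19^{i+2}, f′(x) = 2x + 3. Iterate:
  r_0 = 7 (mod 19)
  r_1 = 121 (mod 361)
  r_2 = 482 (mod 6859)
  r_3 = 117085 (mod 130321)
Final: r = 117085 satisfies f(r) ≡ 0 mod 19^4.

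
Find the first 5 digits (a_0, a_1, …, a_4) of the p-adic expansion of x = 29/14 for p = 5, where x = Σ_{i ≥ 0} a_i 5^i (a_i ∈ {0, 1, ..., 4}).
(a_0, …, a_4) = (1, 2, 0, 1, 3)

v_5(29/14) = 0 (numerator and denominator both coprime to 5), so x ∈ ℤ_5^×. Compute digits iteratively via a_i = x_i mod 5, x_{i+1} = (x_i − a_i)/5, with x_0 = x:
  x_0 = 29/14;  a_0 = 1;  x_1 = (x_0 − 1)/5 = 3/14
  x_1 = 3/14;  a_1 = 2;  x_2 = (x_1 − 2)/5 = -5/14
  x_2 = -5/14;  a_2 = 0;  x_3 = (x_2 − 0)/5 = -1/14
  x_3 = -1/14;  a_3 = 1;  x_4 = (x_3 − 1)/5 = -3/14
  x_4 = -3/14;  a_4 = 3;  x_5 = (x_4 − 3)/5 = -9/14
Digits: (1, 2, 0, 1, 3).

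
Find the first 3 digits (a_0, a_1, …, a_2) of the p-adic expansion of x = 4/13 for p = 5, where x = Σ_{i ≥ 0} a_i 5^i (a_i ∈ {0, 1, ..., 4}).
(a_0, …, a_2) = (3, 1, 2)

v_5(4/13) = 0 (numerator and denominator both coprime to 5), so x ∈ ℤ_5^×. Compute digits iteratively via a_i = x_i mod 5, x_{i+1} = (x_i − a_i)/5, with x_0 = x:
  x_0 = 4/13;  a_0 = 3;  x_1 = (x_0 − 3)/5 = -7/13
  x_1 = -7/13;  a_1 = 1;  x_2 = (x_1 − 1)/5 = -4/13
  x_2 = -4/13;  a_2 = 2;  x_3 = (x_2 − 2)/5 = -6/13
Digits: (3, 1, 2).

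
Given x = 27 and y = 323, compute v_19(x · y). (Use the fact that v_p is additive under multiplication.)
v_19(8721) = 1

v_p(x) = 0 (factor: 27 = 19^0 · 27); v_p(y) = 1 (factor: 323 = 19^1 · 17). Additivity: v_p(xy) = v_p(x) + v_p(y) = 0 + 1 = 1. (Direct check: xy = 8721 = 19^1 · (459).)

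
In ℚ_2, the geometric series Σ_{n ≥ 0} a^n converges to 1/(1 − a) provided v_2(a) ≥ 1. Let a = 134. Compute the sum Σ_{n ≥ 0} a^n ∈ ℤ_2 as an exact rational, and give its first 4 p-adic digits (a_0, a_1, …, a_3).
Σ a^n = 1/(1 − a) = -1/133;  first 4 digits = (1, 1, 0, 0)

v_2(a) = 1 ≥ 1, so the series converges in ℤ_2 to 1/(1 − a) = 1/(1 − 134) = -1/133. Expand this rational in ℤ_2: compute digits iteratively via d_i = x_i mod 2, x_{i+1} = (x_i − d_i)/2. The first 4 digits are (1, 1, 0, 0).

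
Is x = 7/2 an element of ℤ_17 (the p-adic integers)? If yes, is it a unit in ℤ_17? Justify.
x ∈ ℤ_17^× (unit); v_17(x) = 0

ℤ_17 = {x ∈ ℚ_17 : v_17(x) ≥ 0} and ℤ_17^× = {x ∈ ℤ_17 : v_17(x) = 0}. Here v_17(7/2) = v_17(num) − v_17(den) = 0; compare against these criteria.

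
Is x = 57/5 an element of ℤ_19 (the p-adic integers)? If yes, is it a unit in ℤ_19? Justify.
x ∈ ℤ_19 but not a unit; v_19(x) = 1 > 0

ℤ_19 = {x ∈ ℚ_19 : v_19(x) ≥ 0} and ℤ_19^× = {x ∈ ℤ_19 : v_19(x) = 0}. Here v_19(57/5) = v_19(num) − v_19(den) = 1; compare against these criteria.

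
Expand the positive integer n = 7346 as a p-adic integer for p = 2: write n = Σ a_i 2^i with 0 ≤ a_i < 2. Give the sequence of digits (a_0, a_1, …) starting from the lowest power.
(a_0, a_1, …) = (0, 1, 0, 0, 1, 1, 0, 1, 0, 0, 1, 1, 1)

Repeated division by 2 gives the digits low-to-high: 7346 = 1·2^1 + 1·2^4 + 1·2^5 + 1·2^7 + 1·2^10 + 1·2^11 + 1·2^12. Digit sequence: (0, 1, 0, 0, 1, 1, 0, 1, 0, 0, 1, 1, 1).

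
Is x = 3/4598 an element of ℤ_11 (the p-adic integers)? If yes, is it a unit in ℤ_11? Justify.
x ∉ ℤ_11 (v_11(x) = -2 < 0)

ℤ_11 = {x ∈ ℚ_11 : v_11(x) ≥ 0} and ℤ_11^× = {x ∈ ℤ_11 : v_11(x) = 0}. Here v_11(3/4598) = v_11(num) − v_11(den) = -2; compare against these criteria.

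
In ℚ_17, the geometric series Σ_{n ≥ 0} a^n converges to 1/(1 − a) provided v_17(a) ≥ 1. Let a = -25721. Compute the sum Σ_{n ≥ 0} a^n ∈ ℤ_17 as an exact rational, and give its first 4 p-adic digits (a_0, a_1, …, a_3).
Σ a^n = 1/(1 − a) = 1/25722;  first 4 digits = (1, 0, 13, 11)

v_17(a) = 2 ≥ 1, so the series converges in ℤ_17 to 1/(1 − a) = 1/(1 − (-25721)) = 1/25722. Expand this rational in ℤ_17: compute digits iteratively via d_i = x_i mod 17, x_{i+1} = (x_i − d_i)/17. The first 4 digits are (1, 0, 13, 11).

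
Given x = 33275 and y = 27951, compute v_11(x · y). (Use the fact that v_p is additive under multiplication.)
v_11(930069525) = 6

v_p(x) = 3 (factor: 33275 = 11^3 · 25); v_p(y) = 3 (factor: 27951 = 11^3 · 21). Additivity: v_p(xy) = v_p(x) + v_p(y) = 3 + 3 = 6. (Direct check: xy = 930069525 = 11^6 · (525).)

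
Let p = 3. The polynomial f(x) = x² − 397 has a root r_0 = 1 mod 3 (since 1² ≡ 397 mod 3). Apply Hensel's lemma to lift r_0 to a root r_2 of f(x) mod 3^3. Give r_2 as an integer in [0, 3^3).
r_2 = 10 (mod 27)

Hensel's recurrence: r_{i+1} = r_i − f(r_i)·(f′(r_i))^{-1} mod 3^{i+2}, with f′(x) = 2x. Iterate:
  r_0 = 1 (mod 3)
  r_1 = 1 (mod 9)
  r_2 = 10 (mod 27)
Final: r_2 = 10, and one checks f(r_2) ≡ 0 mod 3^3.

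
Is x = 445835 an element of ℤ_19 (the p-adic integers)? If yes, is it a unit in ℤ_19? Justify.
x ∈ ℤ_19 but not a unit; v_19(x) = 3 > 0

ℤ_19 = {x ∈ ℚ_19 : v_19(x) ≥ 0} and ℤ_19^× = {x ∈ ℤ_19 : v_19(x) = 0}. Here v_19(445835) = v_19(num) − v_19(den) = 3; compare against these criteria.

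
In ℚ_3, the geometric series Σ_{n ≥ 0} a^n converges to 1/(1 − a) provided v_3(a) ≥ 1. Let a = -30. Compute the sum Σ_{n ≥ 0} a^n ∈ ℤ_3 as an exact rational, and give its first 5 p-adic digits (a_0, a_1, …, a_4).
Σ a^n = 1/(1 − a) = 1/31;  first 5 digits = (1, 2, 0, 1, 2)

v_3(a) = 1 ≥ 1, so the series converges in ℤ_3 to 1/(1 − a) = 1/(1 − (-30)) = 1/31. Expand this rational in ℤ_3: compute digits iteratively via d_i = x_i mod 3, x_{i+1} = (x_i − d_i)/3. The first 5 digits are (1, 2, 0, 1, 2).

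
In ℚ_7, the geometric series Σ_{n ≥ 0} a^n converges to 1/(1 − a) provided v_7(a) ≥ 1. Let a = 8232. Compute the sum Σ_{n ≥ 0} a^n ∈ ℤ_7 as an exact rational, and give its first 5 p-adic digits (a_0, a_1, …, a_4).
Σ a^n = 1/(1 − a) = -1/8231;  first 5 digits = (1, 0, 0, 3, 3)

v_7(a) = 3 ≥ 1, so the series converges in ℤ_7 to 1/(1 − a) = 1/(1 − 8232) = -1/8231. Expand this rational in ℤ_7: compute digits iteratively via d_i = x_i mod 7, x_{i+1} = (x_i − d_i)/7. The first 5 digits are (1, 0, 0, 3, 3).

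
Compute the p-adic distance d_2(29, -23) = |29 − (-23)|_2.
d_2(29, -23) = 1/4

Step 1 — x − y = 29 − (-23) = 52. Step 2 — v_2(52) = 2 (factor: 52 = (2^2 · 13); the sign does not affect v_p). Step 3 — |x − y|_2 = 2^{-2} = 1/4.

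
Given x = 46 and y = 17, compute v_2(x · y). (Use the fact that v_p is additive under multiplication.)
v_2(782) = 1

v_p(x) = 1 (factor: 46 = 2^1 · 23); v_p(y) = 0 (factor: 17 = 2^0 · 17). Additivity: v_p(xy) = v_p(x) + v_p(y) = 1 + 0 = 1. (Direct check: xy = 782 = 2^1 · (391).)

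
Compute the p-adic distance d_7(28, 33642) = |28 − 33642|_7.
d_7(28, 33642) = 1/16807

Step 1 — x − y = 28 − 33642 = -33614. Step 2 — v_7(-33614) = 5 (factor: -33614 = −(7^5 · 2); the sign does not affect v_p). Step 3 — |x − y|_7 = 7^{-5} = 1/16807.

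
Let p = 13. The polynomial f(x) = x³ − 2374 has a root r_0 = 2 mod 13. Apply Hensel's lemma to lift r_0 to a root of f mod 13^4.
r_3 = 24000 (mod 28561)

Hensel: r_{i+1} = r_i − f(r_i)/f′(r_i) mod 13^{i+2}, where f′(x) = 3x². Iterate:
  r_0 = 2 (mod 13)
  r_1 = 2 (mod 169)
  r_2 = 2030 (mod 2197)
  r_3 = 24000 (mod 28561)
Final: r = 24000 with f(r) ≡ 0 mod 13^4.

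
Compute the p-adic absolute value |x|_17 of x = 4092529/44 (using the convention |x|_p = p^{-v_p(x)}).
|4092529/44|_17 = 1/83521

Step 1 — compute v_17(x) by factoring powers of 17 out of the numerator and denominator: v_17(4092529/44) = 4. Step 2 — apply |x|_p = p^{-v_p(x)} = 17^{-4} = 1/83521.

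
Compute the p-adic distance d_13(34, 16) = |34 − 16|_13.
d_13(34, 16) = 1

Step 1 — x − y = 34 − 16 = 18. Step 2 — v_13(18) = 0 (factor: 18 = (13^0 · 18); the sign does not affect v_p). Step 3 — |x − y|_13 = 13^{0} = 1.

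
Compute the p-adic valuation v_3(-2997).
v_3(-2997) = 4

v_3(n) is the largest exponent k such that 3^k divides n. Factor out: -2997 = -3^4 · 37. (Sign doesn't affect v_p.) So v_3(-2997) = 4.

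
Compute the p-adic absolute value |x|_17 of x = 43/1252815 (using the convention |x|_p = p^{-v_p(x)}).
|43/1252815|_17 = 83521

Step 1 — compute v_17(x) by factoring powers of 17 out of the numerator and denominator: v_17(43/1252815) = -4. Step 2 — apply |x|_p = p^{-v_p(x)} = 17^{4} = 83521.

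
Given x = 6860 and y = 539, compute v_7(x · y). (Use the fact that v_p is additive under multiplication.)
v_7(3697540) = 5

v_p(x) = 3 (factor: 6860 = 7^3 · 20); v_p(y) = 2 (factor: 539 = 7^2 · 11). Additivity: v_p(xy) = v_p(x) + v_p(y) = 3 + 2 = 5. (Direct check: xy = 3697540 = 7^5 · (220).)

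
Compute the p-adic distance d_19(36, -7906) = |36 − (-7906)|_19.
d_19(36, -7906) = 1/361

Step 1 — x − y = 36 − (-7906) = 7942. Step 2 — v_19(7942) = 2 (factor: 7942 = (19^2 · 22); the sign does not affect v_p). Step 3 — |x − y|_19 = 19^{-2} = 1/361.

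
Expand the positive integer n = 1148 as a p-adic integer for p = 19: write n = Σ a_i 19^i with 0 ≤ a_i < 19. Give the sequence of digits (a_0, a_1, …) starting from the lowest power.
(a_0, a_1, …) = (8, 3, 3)

Repeated division by 19 gives the digits low-to-high: 1148 = 8 + 3·19^1 + 3·19^2. Digit sequence: (8, 3, 3).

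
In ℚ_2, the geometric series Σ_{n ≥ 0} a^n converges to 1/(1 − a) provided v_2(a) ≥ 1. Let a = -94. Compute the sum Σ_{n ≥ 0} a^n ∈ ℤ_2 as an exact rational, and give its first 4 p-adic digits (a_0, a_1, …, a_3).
Σ a^n = 1/(1 − a) = 1/95;  first 4 digits = (1, 1, 1, 1)

v_2(a) = 1 ≥ 1, so the series converges in ℤ_2 to 1/(1 − a) = 1/(1 − (-94)) = 1/95. Expand this rational in ℤ_2: compute digits iteratively via d_i = x_i mod 2, x_{i+1} = (x_i − d_i)/2. The first 4 digits are (1, 1, 1, 1).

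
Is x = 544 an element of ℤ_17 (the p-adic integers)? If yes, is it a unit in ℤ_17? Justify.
x ∈ ℤ_17 but not a unit; v_17(x) = 1 > 0

ℤ_17 = {x ∈ ℚ_17 : v_17(x) ≥ 0} and ℤ_17^× = {x ∈ ℤ_17 : v_17(x) = 0}. Here v_17(544) = v_17(num) − v_17(den) = 1; compare against these criteria.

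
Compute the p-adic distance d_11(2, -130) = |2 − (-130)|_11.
d_11(2, -130) = 1/11

Step 1 — x − y = 2 − (-130) = 132. Step 2 — v_11(132) = 1 (factor: 132 = (11^1 · 12); the sign does not affect v_p). Step 3 — |x − y|_11 = 11^{-1} = 1/11.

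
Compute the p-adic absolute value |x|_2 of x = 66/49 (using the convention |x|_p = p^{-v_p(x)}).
|66/49|_2 = 1/2

Step 1 — compute v_2(x) by factoring powers of 2 out of the numerator and denominator: v_2(66/49) = 1. Step 2 — apply |x|_p = p^{-v_p(x)} = 2^{-1} = 1/2.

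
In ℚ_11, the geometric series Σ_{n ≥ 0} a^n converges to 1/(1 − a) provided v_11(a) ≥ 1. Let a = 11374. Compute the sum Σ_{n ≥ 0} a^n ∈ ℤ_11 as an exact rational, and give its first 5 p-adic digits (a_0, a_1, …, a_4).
Σ a^n = 1/(1 − a) = -1/11373;  first 5 digits = (1, 0, 6, 8, 3)

v_11(a) = 2 ≥ 1, so the series converges in ℤ_11 to 1/(1 − a) = 1/(1 − 11374) = -1/11373. Expand this rational in ℤ_11: compute digits iteratively via d_i = x_i mod 11, x_{i+1} = (x_i − d_i)/11. The first 5 digits are (1, 0, 6, 8, 3).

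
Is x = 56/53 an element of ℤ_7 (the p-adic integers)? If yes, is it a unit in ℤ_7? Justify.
x ∈ ℤ_7 but not a unit; v_7(x) = 1 > 0

ℤ_7 = {x ∈ ℚ_7 : v_7(x) ≥ 0} and ℤ_7^× = {x ∈ ℤ_7 : v_7(x) = 0}. Here v_7(56/53) = v_7(num) − v_7(den) = 1; compare against these criteria.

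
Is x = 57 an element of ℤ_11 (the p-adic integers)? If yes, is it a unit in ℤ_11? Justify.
x ∈ ℤ_11^× (unit); v_11(x) = 0

ℤ_11 = {x ∈ ℚ_11 : v_11(x) ≥ 0} and ℤ_11^× = {x ∈ ℤ_11 : v_11(x) = 0}. Here v_11(57) = v_11(num) − v_11(den) = 0; compare against these criteria.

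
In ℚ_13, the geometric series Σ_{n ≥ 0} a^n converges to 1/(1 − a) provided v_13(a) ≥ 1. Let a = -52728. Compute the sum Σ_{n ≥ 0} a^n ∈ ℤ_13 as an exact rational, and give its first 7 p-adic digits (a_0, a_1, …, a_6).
Σ a^n = 1/(1 − a) = 1/52729;  first 7 digits = (1, 0, 0, 2, 11, 12, 3)

v_13(a) = 3 ≥ 1, so the series converges in ℤ_13 to 1/(1 − a) = 1/(1 − (-52728)) = 1/52729. Expand this rational in ℤ_13: compute digits iteratively via d_i = x_i mod 13, x_{i+1} = (x_i − d_i)/13. The first 7 digits are (1, 0, 0, 2, 11, 12, 3).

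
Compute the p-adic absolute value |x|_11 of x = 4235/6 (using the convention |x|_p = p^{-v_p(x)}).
|4235/6|_11 = 1/121

Step 1 — compute v_11(x) by factoring powers of 11 out of the numerator and denominator: v_11(4235/6) = 2. Step 2 — apply |x|_p = p^{-v_p(x)} = 11^{-2} = 1/121.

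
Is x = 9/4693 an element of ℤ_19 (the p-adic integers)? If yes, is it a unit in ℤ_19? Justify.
x ∉ ℤ_19 (v_19(x) = -2 < 0)

ℤ_19 = {x ∈ ℚ_19 : v_19(x) ≥ 0} and ℤ_19^× = {x ∈ ℤ_19 : v_19(x) = 0}. Here v_19(9/4693) = v_19(num) − v_19(den) = -2; compare against these criteria.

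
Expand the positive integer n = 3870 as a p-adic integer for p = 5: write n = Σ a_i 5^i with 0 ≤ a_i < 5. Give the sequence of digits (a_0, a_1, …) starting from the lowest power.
(a_0, a_1, …) = (0, 4, 4, 0, 1, 1)

Repeated division by 5 gives the digits low-to-high: 3870 = 4·5^1 + 4·5^2 + 1·5^4 + 1·5^5. Digit sequence: (0, 4, 4, 0, 1, 1).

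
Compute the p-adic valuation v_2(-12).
v_2(-12) = 2

v_2(n) is the largest exponent k such that 2^k divides n. Factor out: -12 = -2^2 · 3. (Sign doesn't affect v_p.) So v_2(-12) = 2.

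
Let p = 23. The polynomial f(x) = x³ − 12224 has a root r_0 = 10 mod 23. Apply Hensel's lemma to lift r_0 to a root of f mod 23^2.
r_1 = 125 (mod 529)

Hensel: r_{i+1} = r_i − f(r_i)/f′(r_i) mod 23^{i+2}, where f′(x) = 3x². Iterate:
  r_0 = 10 (mod 23)
  r_1 = 125 (mod 529)
Final: r = 125 with f(r) ≡ 0 mod 23^2.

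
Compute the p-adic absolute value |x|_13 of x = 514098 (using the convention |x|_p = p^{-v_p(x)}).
|514098|_13 = 1/28561

Step 1 — compute v_13(x) by factoring powers of 13 out of the numerator and denominator: v_13(514098) = 4. Step 2 — apply |x|_p = p^{-v_p(x)} = 13^{-4} = 1/28561.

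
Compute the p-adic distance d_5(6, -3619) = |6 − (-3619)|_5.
d_5(6, -3619) = 1/125

Step 1 — x − y = 6 − (-3619) = 3625. Step 2 — v_5(3625) = 3 (factor: 3625 = (5^3 · 29); the sign does not affect v_p). Step 3 — |x − y|_5 = 5^{-3} = 1/125.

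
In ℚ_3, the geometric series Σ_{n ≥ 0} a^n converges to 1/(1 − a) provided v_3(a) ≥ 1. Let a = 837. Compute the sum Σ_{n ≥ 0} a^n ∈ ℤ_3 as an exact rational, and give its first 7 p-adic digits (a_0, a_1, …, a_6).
Σ a^n = 1/(1 − a) = -1/836;  first 7 digits = (1, 0, 0, 1, 1, 0, 2)

v_3(a) = 3 ≥ 1, so the series converges in ℤ_3 to 1/(1 − a) = 1/(1 − 837) = -1/836. Expand this rational in ℤ_3: compute digits iteratively via d_i = x_i mod 3, x_{i+1} = (x_i − d_i)/3. The first 7 digits are (1, 0, 0, 1, 1, 0, 2).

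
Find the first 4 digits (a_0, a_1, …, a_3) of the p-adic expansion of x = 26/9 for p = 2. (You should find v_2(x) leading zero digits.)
(a_0, …, a_3) = (0, 1, 0, 1)

v_2(26/9) = 1, so a_0 = ... = a_0 = 0. Factor out: x = 2^1 · u with u = 13/9 a unit in ℤ_2. Expand u iteratively via a_{v+i} = u_i mod 2, u_{i+1} = (u_i − a_{v+i})/2:
  u_0 = 13/9;  a_1 = 1;  u_1 = (u_0 − 1)/2 = 2/9
  u_1 = 2/9;  a_2 = 0;  u_2 = (u_1 − 0)/2 = 1/9
  u_2 = 1/9;  a_3 = 1;  u_3 = (u_2 − 1)/2 = -4/9
Digits: (0, 1, 0, 1).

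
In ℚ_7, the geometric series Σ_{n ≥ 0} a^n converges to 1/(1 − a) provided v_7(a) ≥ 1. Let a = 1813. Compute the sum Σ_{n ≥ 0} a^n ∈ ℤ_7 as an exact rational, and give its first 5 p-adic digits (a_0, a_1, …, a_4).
Σ a^n = 1/(1 − a) = -1/1812;  first 5 digits = (1, 0, 2, 5, 4)

v_7(a) = 2 ≥ 1, so the series converges in ℤ_7 to 1/(1 − a) = 1/(1 − 1813) = -1/1812. Expand this rational in ℤ_7: compute digits iteratively via d_i = x_i mod 7, x_{i+1} = (x_i − d_i)/7. The first 5 digits are (1, 0, 2, 5, 4).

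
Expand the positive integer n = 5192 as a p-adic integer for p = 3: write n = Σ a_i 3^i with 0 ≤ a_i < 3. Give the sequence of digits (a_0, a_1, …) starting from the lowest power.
(a_0, a_1, …) = (2, 2, 0, 0, 1, 0, 1, 2)

Repeated division by 3 gives the digits low-to-high: 5192 = 2 + 2·3^1 + 1·3^4 + 1·3^6 + 2·3^7. Digit sequence: (2, 2, 0, 0, 1, 0, 1, 2).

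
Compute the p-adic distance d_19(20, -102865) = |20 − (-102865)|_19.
d_19(20, -102865) = 1/6859

Step 1 — x − y = 20 − (-102865) = 102885. Step 2 — v_19(102885) = 3 (factor: 102885 = (19^3 · 15); the sign does not affect v_p). Step 3 — |x − y|_19 = 19^{-3} = 1/6859.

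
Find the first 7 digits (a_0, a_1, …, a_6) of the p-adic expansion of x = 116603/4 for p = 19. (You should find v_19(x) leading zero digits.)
(a_0, …, a_6) = (0, 0, 0, 9, 14, 4, 14)

v_19(116603/4) = 3, so a_0 = ... = a_2 = 0. Factor out: x = 19^3 · u with u = 17/4 a unit in ℤ_19. Expand u iteratively via a_{v+i} = u_i mod 19, u_{i+1} = (u_i − a_{v+i})/19:
  u_0 = 17/4;  a_3 = 9;  u_1 = (u_0 − 9)/19 = -1/4
  u_1 = -1/4;  a_4 = 14;  u_2 = (u_1 − 14)/19 = -3/4
  u_2 = -3/4;  a_5 = 4;  u_3 = (u_2 − 4)/19 = -1/4
  u_3 = -1/4;  a_6 = 14;  u_4 = (u_3 − 14)/19 = -3/4
Digits: (0, 0, 0, 9, 14, 4, 14).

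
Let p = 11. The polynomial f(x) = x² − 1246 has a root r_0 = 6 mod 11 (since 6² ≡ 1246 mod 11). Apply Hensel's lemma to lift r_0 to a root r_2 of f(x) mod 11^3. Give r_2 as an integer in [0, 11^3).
r_2 = 1216 (mod 1331)

Hensel's recurrence: r_{i+1} = r_i − f(r_i)·(f′(r_i))^{-1} mod 11^{i+2}, with f′(x) = 2x. Iterate:
  r_0 = 6 (mod 11)
  r_1 = 6 (mod 121)
  r_2 = 1216 (mod 1331)
Final: r_2 = 1216, and one checks f(r_2) ≡ 0 mod 11^3.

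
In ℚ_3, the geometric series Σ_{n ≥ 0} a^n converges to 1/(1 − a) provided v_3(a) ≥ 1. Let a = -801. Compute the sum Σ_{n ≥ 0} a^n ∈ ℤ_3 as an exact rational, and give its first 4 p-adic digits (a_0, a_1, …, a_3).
Σ a^n = 1/(1 − a) = 1/802;  first 4 digits = (1, 0, 1, 0)

v_3(a) = 2 ≥ 1, so the series converges in ℤ_3 to 1/(1 − a) = 1/(1 − (-801)) = 1/802. Expand this rational in ℤ_3: compute digits iteratively via d_i = x_i mod 3, x_{i+1} = (x_i − d_i)/3. The first 4 digits are (1, 0, 1, 0).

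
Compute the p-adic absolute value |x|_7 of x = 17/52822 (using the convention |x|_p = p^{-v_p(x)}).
|17/52822|_7 = 2401

Step 1 — compute v_7(x) by factoring powers of 7 out of the numerator and denominator: v_7(17/52822) = -4. Step 2 — apply |x|_p = p^{-v_p(x)} = 7^{4} = 2401.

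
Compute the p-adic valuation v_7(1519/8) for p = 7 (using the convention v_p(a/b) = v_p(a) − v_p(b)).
v_7(1519/8) = 2

Factor powers of 7 from the numerator and denominator of the reduced fraction: 1519 = 7^2 · 31 and 8 = 7^0 · 8. Apply v_p(a/b) = v_p(a) − v_p(b): v_7(1519/8) = 2 − 0 = 2.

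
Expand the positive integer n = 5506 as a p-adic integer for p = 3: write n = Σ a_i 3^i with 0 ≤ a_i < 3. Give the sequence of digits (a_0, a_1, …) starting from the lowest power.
(a_0, a_1, …) = (1, 2, 2, 2, 1, 1, 1, 2)

Repeated division by 3 gives the digits low-to-high: 5506 = 1 + 2·3^1 + 2·3^2 + 2·3^3 + 1·3^4 + 1·3^5 + 1·3^6 + 2·3^7. Digit sequence: (1, 2, 2, 2, 1, 1, 1, 2).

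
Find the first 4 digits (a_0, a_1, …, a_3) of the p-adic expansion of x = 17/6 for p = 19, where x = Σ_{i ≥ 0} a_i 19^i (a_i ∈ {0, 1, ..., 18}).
(a_0, …, a_3) = (6, 3, 3, 3)

v_19(17/6) = 0 (numerator and denominator both coprime to 19), so x ∈ ℤ_19^×. Compute digits iteratively via a_i = x_i mod 19, x_{i+1} = (x_i − a_i)/19, with x_0 = x:
  x_0 = 17/6;  a_0 = 6;  x_1 = (x_0 − 6)/19 = -1/6
  x_1 = -1/6;  a_1 = 3;  x_2 = (x_1 − 3)/19 = -1/6
  x_2 = -1/6;  a_2 = 3;  x_3 = (x_2 − 3)/19 = -1/6
  x_3 = -1/6;  a_3 = 3;  x_4 = (x_3 − 3)/19 = -1/6
Digits: (6, 3, 3, 3).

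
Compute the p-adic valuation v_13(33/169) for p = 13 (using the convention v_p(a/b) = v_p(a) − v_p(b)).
v_13(33/169) = -2

Factor powers of 13 from the numerator and denominator of the reduced fraction: 33 = 13^0 · 33 and 169 = 13^2 · 1. Apply v_p(a/b) = v_p(a) − v_p(b): v_13(33/169) = 0 − 2 = -2.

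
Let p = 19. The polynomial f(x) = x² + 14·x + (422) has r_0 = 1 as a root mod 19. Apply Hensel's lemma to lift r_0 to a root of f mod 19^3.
r_2 = 267 (mod 6859)

Hensel: r_{i+1} = r_i − f(r_i)·(f′(r_i))^{-1} mod 19^{i+2}, f′(x) = 2x + 14. Iterate:
  r_0 = 1 (mod 19)
  r_1 = 267 (mod 361)
  r_2 = 267 (mod 6859)
Final: r = 267 satisfies f(r) ≡ 0 mod 19^3.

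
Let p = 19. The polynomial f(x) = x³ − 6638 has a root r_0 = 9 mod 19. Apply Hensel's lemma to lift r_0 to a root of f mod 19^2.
r_1 = 66 (mod 361)

Hensel: r_{i+1} = r_i − f(r_i)/f′(r_i) mod 19^{i+2}, where f′(x) = 3x². Iterate:
  r_0 = 9 (mod 19)
  r_1 = 66 (mod 361)
Final: r = 66 with f(r) ≡ 0 mod 19^2.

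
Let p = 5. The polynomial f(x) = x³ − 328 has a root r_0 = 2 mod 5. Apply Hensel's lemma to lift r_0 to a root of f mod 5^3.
r_2 = 62 (mod 125)

Hensel: r_{i+1} = r_i − f(r_i)/f′(r_i) mod 5^{i+2}, where f′(x) = 3x². Iterate:
  r_0 = 2 (mod 5)
  r_1 = 12 (mod 25)
  r_2 = 62 (mod 125)
Final: r = 62 with f(r) ≡ 0 mod 5^3.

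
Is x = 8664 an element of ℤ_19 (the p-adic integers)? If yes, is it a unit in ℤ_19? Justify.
x ∈ ℤ_19 but not a unit; v_19(x) = 2 > 0

ℤ_19 = {x ∈ ℚ_19 : v_19(x) ≥ 0} and ℤ_19^× = {x ∈ ℤ_19 : v_19(x) = 0}. Here v_19(8664) = v_19(num) − v_19(den) = 2; compare against these criteria.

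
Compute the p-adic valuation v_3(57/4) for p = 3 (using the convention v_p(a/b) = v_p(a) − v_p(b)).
v_3(57/4) = 1

Factor powers of 3 from the numerator and denominator of the reduced fraction: 57 = 3^1 · 19 and 4 = 3^0 · 4. Apply v_p(a/b) = v_p(a) − v_p(b): v_3(57/4) = 1 − 0 = 1.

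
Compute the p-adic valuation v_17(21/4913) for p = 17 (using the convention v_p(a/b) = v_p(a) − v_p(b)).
v_17(21/4913) = -3

Factor powers of 17 from the numerator and denominator of the reduced fraction: 21 = 17^0 · 21 and 4913 = 17^3 · 1. Apply v_p(a/b) = v_p(a) − v_p(b): v_17(21/4913) = 0 − 3 = -3.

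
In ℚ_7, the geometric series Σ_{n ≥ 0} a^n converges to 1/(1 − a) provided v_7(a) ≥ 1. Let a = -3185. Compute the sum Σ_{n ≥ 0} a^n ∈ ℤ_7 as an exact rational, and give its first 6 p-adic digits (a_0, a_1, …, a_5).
Σ a^n = 1/(1 − a) = 1/3186;  first 6 digits = (1, 0, 5, 4, 2, 1)

v_7(a) = 2 ≥ 1, so the series converges in ℤ_7 to 1/(1 − a) = 1/(1 − (-3185)) = 1/3186. Expand this rational in ℤ_7: compute digits iteratively via d_i = x_i mod 7, x_{i+1} = (x_i − d_i)/7. The first 6 digits are (1, 0, 5, 4, 2, 1).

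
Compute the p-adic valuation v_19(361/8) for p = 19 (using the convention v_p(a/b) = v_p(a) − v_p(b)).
v_19(361/8) = 2

Factor powers of 19 from the numerator and denominator of the reduced fraction: 361 = 19^2 · 1 and 8 = 19^0 · 8. Apply v_p(a/b) = v_p(a) − v_p(b): v_19(361/8) = 2 − 0 = 2.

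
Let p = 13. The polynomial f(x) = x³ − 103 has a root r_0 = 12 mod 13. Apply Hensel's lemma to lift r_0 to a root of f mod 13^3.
r_2 = 259 (mod 2197)

Hensel: r_{i+1} = r_i − f(r_i)/f′(r_i) mod 13^{i+2}, where f′(x) = 3x². Iterate:
  r_0 = 12 (mod 13)
  r_1 = 90 (mod 169)
  r_2 = 259 (mod 2197)
Final: r = 259 with f(r) ≡ 0 mod 13^3.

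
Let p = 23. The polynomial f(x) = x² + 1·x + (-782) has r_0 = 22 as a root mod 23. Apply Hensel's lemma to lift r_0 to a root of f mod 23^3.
r_2 = 2391 (mod 12167)

Hensel: r_{i+1} = r_i − f(r_i)·(f′(r_i))^{-1} mod 23^{i+2}, f′(x) = 2x + 1. Iterate:
  r_0 = 22 (mod 23)
  r_1 = 275 (mod 529)
  r_2 = 2391 (mod 12167)
Final: r = 2391 satisfies f(r) ≡ 0 mod 23^3.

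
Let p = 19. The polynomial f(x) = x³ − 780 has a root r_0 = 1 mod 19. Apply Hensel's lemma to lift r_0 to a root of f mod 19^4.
r_3 = 2186 (mod 130321)

Hensel: r_{i+1} = r_i − f(r_i)/f′(r_i) mod 19^{i+2}, where f′(x) = 3x². Iterate:
  r_0 = 1 (mod 19)
  r_1 = 20 (mod 361)
  r_2 = 2186 (mod 6859)
  r_3 = 2186 (mod 130321)
Final: r = 2186 with f(r) ≡ 0 mod 19^4.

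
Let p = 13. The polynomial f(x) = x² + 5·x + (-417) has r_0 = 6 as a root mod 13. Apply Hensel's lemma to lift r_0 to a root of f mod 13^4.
r_3 = 10276 (mod 28561)

Hensel: r_{i+1} = r_i − f(r_i)·(f′(r_i))^{-1} mod 13^{i+2}, f′(x) = 2x + 5. Iterate:
  r_0 = 6 (mod 13)
  r_1 = 136 (mod 169)
  r_2 = 1488 (mod 2197)
  r_3 = 10276 (mod 28561)
Final: r = 10276 satisfies f(r) ≡ 0 mod 13^4.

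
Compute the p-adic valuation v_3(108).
v_3(108) = 3

v_3(n) is the largest exponent k such that 3^k divides n. Factor out: 108 = 3^3 · 4. (Sign doesn't affect v_p.) So v_3(108) = 3.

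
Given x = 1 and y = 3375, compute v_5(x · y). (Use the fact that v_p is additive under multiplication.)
v_5(3375) = 3

v_p(x) = 0 (factor: 1 = 5^0 · 1); v_p(y) = 3 (factor: 3375 = 5^3 · 27). Additivity: v_p(xy) = v_p(x) + v_p(y) = 0 + 3 = 3. (Direct check: xy = 3375 = 5^3 · (27).)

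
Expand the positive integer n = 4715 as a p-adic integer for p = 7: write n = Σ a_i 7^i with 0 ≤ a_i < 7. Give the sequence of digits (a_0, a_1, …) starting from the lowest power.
(a_0, a_1, …) = (4, 1, 5, 6, 1)

Repeated division by 7 gives the digits low-to-high: 4715 = 4 + 1·7^1 + 5·7^2 + 6·7^3 + 1·7^4. Digit sequence: (4, 1, 5, 6, 1).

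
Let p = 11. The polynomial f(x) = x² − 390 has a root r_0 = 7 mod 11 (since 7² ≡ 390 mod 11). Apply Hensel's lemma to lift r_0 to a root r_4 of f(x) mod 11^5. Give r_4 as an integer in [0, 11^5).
r_4 = 89701 (mod 161051)

Hensel's recurrence: r_{i+1} = r_i − f(r_i)·(f′(r_i))^{-1} mod 11^{i+2}, with f′(x) = 2x. Iterate:
  r_0 = 7 (mod 11)
  r_1 = 40 (mod 121)
  r_2 = 524 (mod 1331)
  r_3 = 1855 (mod 14641)
  r_4 = 89701 (mod 161051)
Final: r_4 = 89701, and one checks f(r_4) ≡ 0 mod 11^5.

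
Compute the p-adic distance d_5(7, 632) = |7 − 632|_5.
d_5(7, 632) = 1/625

Step 1 — x − y = 7 − 632 = -625. Step 2 — v_5(-625) = 4 (factor: -625 = −(5^4 · 1); the sign does not affect v_p). Step 3 — |x − y|_5 = 5^{-4} = 1/625.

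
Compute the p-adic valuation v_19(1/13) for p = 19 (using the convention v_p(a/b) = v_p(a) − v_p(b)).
v_19(1/13) = 0

Factor powers of 19 from the numerator and denominator of the reduced fraction: 1 = 19^0 · 1 and 13 = 19^0 · 13. Apply v_p(a/b) = v_p(a) − v_p(b): v_19(1/13) = 0 − 0 = 0.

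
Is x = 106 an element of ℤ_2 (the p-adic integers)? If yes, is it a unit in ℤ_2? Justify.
x ∈ ℤ_2 but not a unit; v_2(x) = 1 > 0

ℤ_2 = {x ∈ ℚ_2 : v_2(x) ≥ 0} and ℤ_2^× = {x ∈ ℤ_2 : v_2(x) = 0}. Here v_2(106) = v_2(num) − v_2(den) = 1; compare against these criteria.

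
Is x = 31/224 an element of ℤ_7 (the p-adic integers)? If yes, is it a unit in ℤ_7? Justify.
x ∉ ℤ_7 (v_7(x) = -1 < 0)

ℤ_7 = {x ∈ ℚ_7 : v_7(x) ≥ 0} and ℤ_7^× = {x ∈ ℤ_7 : v_7(x) = 0}. Here v_7(31/224) = v_7(num) − v_7(den) = -1; compare against these criteria.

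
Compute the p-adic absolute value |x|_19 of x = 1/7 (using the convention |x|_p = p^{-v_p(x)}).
|1/7|_19 = 1

Step 1 — compute v_19(x) by factoring powers of 19 out of the numerator and denominator: v_19(1/7) = 0. Step 2 — apply |x|_p = p^{-v_p(x)} = 19^{0} = 1.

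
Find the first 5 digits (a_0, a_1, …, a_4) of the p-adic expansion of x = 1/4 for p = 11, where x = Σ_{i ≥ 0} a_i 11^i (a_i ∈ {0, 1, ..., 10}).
(a_0, …, a_4) = (3, 8, 2, 8, 2)

v_11(1/4) = 0 (numerator and denominator both coprime to 11), so x ∈ ℤ_11^×. Compute digits iteratively via a_i = x_i mod 11, x_{i+1} = (x_i − a_i)/11, with x_0 = x:
  x_0 = 1/4;  a_0 = 3;  x_1 = (x_0 − 3)/11 = -1/4
  x_1 = -1/4;  a_1 = 8;  x_2 = (x_1 − 8)/11 = -3/4
  x_2 = -3/4;  a_2 = 2;  x_3 = (x_2 − 2)/11 = -1/4
  x_3 = -1/4;  a_3 = 8;  x_4 = (x_3 − 8)/11 = -3/4
  x_4 = -3/4;  a_4 = 2;  x_5 = (x_4 − 2)/11 = -1/4
Digits: (3, 8, 2, 8, 2).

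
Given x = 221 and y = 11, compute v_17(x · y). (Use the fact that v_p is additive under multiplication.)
v_17(2431) = 1

v_p(x) = 1 (factor: 221 = 17^1 · 13); v_p(y) = 0 (factor: 11 = 17^0 · 11). Additivity: v_p(xy) = v_p(x) + v_p(y) = 1 + 0 = 1. (Direct check: xy = 2431 = 17^1 · (143).)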